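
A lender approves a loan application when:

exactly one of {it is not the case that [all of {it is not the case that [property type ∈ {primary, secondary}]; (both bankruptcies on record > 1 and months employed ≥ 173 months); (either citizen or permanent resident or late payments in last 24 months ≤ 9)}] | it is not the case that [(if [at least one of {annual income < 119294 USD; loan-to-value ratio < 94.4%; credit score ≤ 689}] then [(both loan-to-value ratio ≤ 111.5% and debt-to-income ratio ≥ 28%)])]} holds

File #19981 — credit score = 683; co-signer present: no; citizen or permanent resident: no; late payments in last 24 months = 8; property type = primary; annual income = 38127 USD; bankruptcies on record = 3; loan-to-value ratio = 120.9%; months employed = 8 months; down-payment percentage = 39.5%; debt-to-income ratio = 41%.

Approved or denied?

Denied

Atomic conditions:
  property type ∈ {primary, secondary}: primary is in the set → true
  bankruptcies on record > 1: 3 > 1 is true
  months employed ≥ 173 months: 8 ≥ 173 is false
  citizen or permanent resident: no → false
  late payments in last 24 months ≤ 9: 8 ≤ 9 is true
  annual income < 119294 USD: 38127 < 119294 is true
  loan-to-value ratio < 94.4%: 120.9 < 94.4 is false
  credit score ≤ 689: 683 ≤ 689 is true
  loan-to-value ratio ≤ 111.5%: 120.9 ≤ 111.5 is false
  debt-to-income ratio ≥ 28%: 41 ≥ 28 is true
Combine:
[1.1.1] NOT true = false
[1.1.2] true AND false = false
[1.1.3] false OR true = true
[1.1] false AND false AND true = false
[1] NOT false = true
[2.1.1] true OR false OR true = true
[2.1.2] false AND true = false
[2.1] true → false = false
[2] NOT false = true
[root] exactly-one(true, true) = false
Overall: false → denied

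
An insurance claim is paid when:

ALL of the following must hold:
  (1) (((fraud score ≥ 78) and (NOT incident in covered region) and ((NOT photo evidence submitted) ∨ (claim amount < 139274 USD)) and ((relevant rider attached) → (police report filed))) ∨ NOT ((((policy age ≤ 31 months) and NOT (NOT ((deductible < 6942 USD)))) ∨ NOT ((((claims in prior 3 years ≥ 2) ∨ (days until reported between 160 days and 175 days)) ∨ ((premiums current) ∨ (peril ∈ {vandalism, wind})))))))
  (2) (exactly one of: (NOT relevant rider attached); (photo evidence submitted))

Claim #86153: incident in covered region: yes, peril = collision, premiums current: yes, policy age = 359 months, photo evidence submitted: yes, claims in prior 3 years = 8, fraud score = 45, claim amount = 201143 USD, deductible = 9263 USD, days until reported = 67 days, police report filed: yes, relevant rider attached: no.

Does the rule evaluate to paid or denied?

Denied

Atomic conditions:
  fraud score ≥ 78: 45 ≥ 78 is false
  NOT incident in covered region: yes → false
  NOT photo evidence submitted: yes → false
  claim amount < 139274 USD: 201143 < 139274 is false
  relevant rider attached: no → false
  police report filed: yes → true
  policy age ≤ 31 months: 359 ≤ 31 is false
  deductible < 6942 USD: 9263 < 6942 is false
  claims in prior 3 years ≥ 2: 8 ≥ 2 is true
  days until reported between 160 days and 175 days: 67 in [160, 175] is false
  premiums current: yes → true
  peril ∈ {vandalism, wind}: collision is not in the set → false
  NOT relevant rider attached: no → true
  photo evidence submitted: yes → true
Combine:
[1.1.3] false OR false = false
[1.1.4] false → true (antecedent false ⇒ implication holds) = true
[1.1] false AND false AND false AND true = false
[1.2.1.1.2.1] NOT false = true
[1.2.1.1.2] NOT true = false
[1.2.1.1] false AND false = false
[1.2.1.2.1.1] true OR false = true
[1.2.1.2.1.2] true OR false = true
[1.2.1.2.1] true OR true = true
[1.2.1.2] NOT true = false
[1.2.1] false OR false = false
[1.2] NOT false = true
[1] false OR true = true
[2] exactly-one(true, true) = false
[root] true AND false = false
Overall: false → denied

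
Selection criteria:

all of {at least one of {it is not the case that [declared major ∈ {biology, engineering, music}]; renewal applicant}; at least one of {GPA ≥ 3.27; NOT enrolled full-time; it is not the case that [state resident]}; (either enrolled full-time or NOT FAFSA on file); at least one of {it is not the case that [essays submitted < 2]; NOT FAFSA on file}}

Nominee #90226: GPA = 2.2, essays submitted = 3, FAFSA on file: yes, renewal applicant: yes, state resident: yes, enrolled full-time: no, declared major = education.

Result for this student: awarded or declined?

Declined

Atomic conditions:
  declared major ∈ {biology, engineering, music}: education is not in the set → false
  renewal applicant: yes → true
  GPA ≥ 3.27: 2.2 ≥ 3.27 is false
  NOT enrolled full-time: no → true
  state resident: yes → true
  enrolled full-time: no → false
  NOT FAFSA on file: yes → false
  essays submitted < 2: 3 < 2 is false
Combine:
[1.1] NOT false = true
[1] true OR true = true
[2.3] NOT true = false
[2] false OR true OR false = true
[3] false OR false = false
[4.1] NOT false = true
[4] true OR false = true
[root] true AND true AND false AND true = false
Overall: false → declined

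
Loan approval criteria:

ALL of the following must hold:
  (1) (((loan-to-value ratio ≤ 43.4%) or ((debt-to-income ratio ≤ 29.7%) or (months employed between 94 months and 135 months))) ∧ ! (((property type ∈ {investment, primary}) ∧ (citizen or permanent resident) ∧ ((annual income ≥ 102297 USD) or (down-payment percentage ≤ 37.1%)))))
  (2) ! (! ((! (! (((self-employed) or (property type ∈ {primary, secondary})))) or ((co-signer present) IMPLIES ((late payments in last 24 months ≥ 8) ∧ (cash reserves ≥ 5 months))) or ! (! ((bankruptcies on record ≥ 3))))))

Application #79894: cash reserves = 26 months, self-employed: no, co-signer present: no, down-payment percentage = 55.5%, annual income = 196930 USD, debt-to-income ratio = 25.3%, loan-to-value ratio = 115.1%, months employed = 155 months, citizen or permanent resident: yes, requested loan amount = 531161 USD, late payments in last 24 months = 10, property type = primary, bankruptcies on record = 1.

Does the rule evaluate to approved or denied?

Denied

Atomic conditions:
  loan-to-value ratio ≤ 43.4%: 115.1 ≤ 43.4 is false
  debt-to-income ratio ≤ 29.7%: 25.3 ≤ 29.7 is true
  months employed between 94 months and 135 months: 155 in [94, 135] is false
  property type ∈ {investment, primary}: primary is in the set → true
  citizen or permanent resident: yes → true
  annual income ≥ 102297 USD: 196930 ≥ 102297 is true
  down-payment percentage ≤ 37.1%: 55.5 ≤ 37.1 is false
  self-employed: no → false
  property type ∈ {primary, secondary}: primary is in the set → true
  co-signer present: no → false
  late payments in last 24 months ≥ 8: 10 ≥ 8 is true
  cash reserves ≥ 5 months: 26 ≥ 5 is true
  bankruptcies on record ≥ 3: 1 ≥ 3 is false
Combine:
[1.1.2] true OR false = true
[1.1] false OR true = true
[1.2.1.3] true OR false = true
[1.2.1] true AND true AND true = true
[1.2] NOT true = false
[1] true AND false = false
[2.1.1.1.1.1] false OR true = true
[2.1.1.1.1] NOT true = false
[2.1.1.1] NOT false = true
[2.1.1.2.2] true AND true = true
[2.1.1.2] false → true (antecedent false ⇒ implication holds) = true
[2.1.1.3.1] NOT false = true
[2.1.1.3] NOT true = false
[2.1.1] true OR true OR false = true
[2.1] NOT true = false
[2] NOT false = true
[root] false AND true = false
Overall: false → denied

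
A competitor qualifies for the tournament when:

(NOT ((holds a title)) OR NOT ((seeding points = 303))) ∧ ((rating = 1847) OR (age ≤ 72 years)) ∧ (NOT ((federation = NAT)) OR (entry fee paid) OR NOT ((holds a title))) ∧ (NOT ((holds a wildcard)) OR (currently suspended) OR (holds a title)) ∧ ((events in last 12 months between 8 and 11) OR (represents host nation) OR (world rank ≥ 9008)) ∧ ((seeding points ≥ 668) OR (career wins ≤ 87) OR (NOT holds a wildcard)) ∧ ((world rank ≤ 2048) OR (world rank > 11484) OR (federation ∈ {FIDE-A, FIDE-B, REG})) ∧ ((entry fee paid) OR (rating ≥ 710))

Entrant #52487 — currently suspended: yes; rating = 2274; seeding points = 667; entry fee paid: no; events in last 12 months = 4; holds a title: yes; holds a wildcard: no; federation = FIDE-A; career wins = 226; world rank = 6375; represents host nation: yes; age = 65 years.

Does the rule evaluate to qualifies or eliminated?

Atomic conditions:
  holds a title: yes → true
  seeding points = 303: 667 == 303 is false
  rating = 1847: 2274 == 1847 is false
  age ≤ 72 years: 65 ≤ 72 is true
  federation = NAT: FIDE-A == NAT is false
  entry fee paid: no → false
  holds a wildcard: no → false
  currently suspended: yes → true
  events in last 12 months between 8 and 11: 4 in [8, 11] is false
  represents host nation: yes → true
  world rank ≥ 9008: 6375 ≥ 9008 is false
  seeding points ≥ 668: 667 ≥ 668 is false
  career wins ≤ 87: 226 ≤ 87 is false
  NOT holds a wildcard: no → true
  world rank ≤ 2048: 6375 ≤ 2048 is false
  world rank > 11484: 6375 > 11484 is false
  federation ∈ {FIDE-A, FIDE-B, REG}: FIDE-A is in the set → true
  rating ≥ 710: 2274 ≥ 710 is true
Combine:
[1.1] NOT true = false
[1.2] NOT false = true
[1] false OR true = true
[2] false OR true = true
[3.1] NOT false = true
[3.3] NOT true = false
[3] true OR false OR false = true
[4.1] NOT false = true
[4] true OR true OR true = true
[5] false OR true OR false = true
[6] false OR false OR true = true
[7] false OR false OR true = true
[8] false OR true = true
[root] true AND true AND true AND true AND true AND true AND true AND true = true
Overall: true → qualifies

Qualifies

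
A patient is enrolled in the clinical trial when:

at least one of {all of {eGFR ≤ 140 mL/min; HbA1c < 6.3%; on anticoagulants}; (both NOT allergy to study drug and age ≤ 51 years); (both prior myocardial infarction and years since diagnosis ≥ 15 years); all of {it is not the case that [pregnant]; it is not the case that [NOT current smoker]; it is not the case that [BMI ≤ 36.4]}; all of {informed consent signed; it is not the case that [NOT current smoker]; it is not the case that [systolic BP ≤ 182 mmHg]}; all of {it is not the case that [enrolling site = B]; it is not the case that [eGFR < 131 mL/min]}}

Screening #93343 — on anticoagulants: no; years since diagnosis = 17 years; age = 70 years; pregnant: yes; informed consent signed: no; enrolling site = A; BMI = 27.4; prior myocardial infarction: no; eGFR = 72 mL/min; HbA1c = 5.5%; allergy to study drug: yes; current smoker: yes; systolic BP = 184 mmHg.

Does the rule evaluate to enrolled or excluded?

Excluded

Atomic conditions:
  eGFR ≤ 140 mL/min: 72 ≤ 140 is true
  HbA1c < 6.3%: 5.5 < 6.3 is true
  on anticoagulants: no → false
  NOT allergy to study drug: yes → false
  age ≤ 51 years: 70 ≤ 51 is false
  prior myocardial infarction: no → false
  years since diagnosis ≥ 15 years: 17 ≥ 15 is true
  pregnant: yes → true
  NOT current smoker: yes → false
  BMI ≤ 36.4: 27.4 ≤ 36.4 is true
  informed consent signed: no → false
  systolic BP ≤ 182 mmHg: 184 ≤ 182 is false
  enrolling site = B: A == B is false
  eGFR < 131 mL/min: 72 < 131 is true
Combine:
[1] true AND true AND false = false
[2] false AND false = false
[3] false AND true = false
[4.1] NOT true = false
[4.2] NOT false = true
[4.3] NOT true = false
[4] false AND true AND false = false
[5.2] NOT false = true
[5.3] NOT false = true
[5] false AND true AND true = false
[6.1] NOT false = true
[6.2] NOT true = false
[6] true AND false = false
[root] false OR false OR false OR false OR false OR false = false
Overall: false → excluded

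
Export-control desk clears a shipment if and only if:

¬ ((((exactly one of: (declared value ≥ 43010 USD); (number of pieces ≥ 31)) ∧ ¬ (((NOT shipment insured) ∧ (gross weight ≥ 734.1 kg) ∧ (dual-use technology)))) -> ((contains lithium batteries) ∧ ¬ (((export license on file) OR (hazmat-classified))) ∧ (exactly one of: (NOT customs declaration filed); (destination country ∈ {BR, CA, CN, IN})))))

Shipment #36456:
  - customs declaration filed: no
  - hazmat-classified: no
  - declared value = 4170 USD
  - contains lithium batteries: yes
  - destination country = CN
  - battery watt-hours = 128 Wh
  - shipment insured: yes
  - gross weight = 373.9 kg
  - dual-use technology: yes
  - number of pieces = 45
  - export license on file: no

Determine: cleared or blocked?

Cleared

Atomic conditions:
  declared value ≥ 43010 USD: 4170 ≥ 43010 is false
  number of pieces ≥ 31: 45 ≥ 31 is true
  NOT shipment insured: yes → false
  gross weight ≥ 734.1 kg: 373.9 ≥ 734.1 is false
  dual-use technology: yes → true
  contains lithium batteries: yes → true
  export license on file: no → false
  hazmat-classified: no → false
  NOT customs declaration filed: no → true
  destination country ∈ {BR, CA, CN, IN}: CN is in the set → true
Combine:
[1.1.1] exactly-one(false, true) = true
[1.1.2.1] false AND false AND true = false
[1.1.2] NOT false = true
[1.1] true AND true = true
[1.2.2.1] false OR false = false
[1.2.2] NOT false = true
[1.2.3] exactly-one(true, true) = false
[1.2] true AND true AND false = false
[1] true → false = false
[root] NOT false = true
Overall: true → cleared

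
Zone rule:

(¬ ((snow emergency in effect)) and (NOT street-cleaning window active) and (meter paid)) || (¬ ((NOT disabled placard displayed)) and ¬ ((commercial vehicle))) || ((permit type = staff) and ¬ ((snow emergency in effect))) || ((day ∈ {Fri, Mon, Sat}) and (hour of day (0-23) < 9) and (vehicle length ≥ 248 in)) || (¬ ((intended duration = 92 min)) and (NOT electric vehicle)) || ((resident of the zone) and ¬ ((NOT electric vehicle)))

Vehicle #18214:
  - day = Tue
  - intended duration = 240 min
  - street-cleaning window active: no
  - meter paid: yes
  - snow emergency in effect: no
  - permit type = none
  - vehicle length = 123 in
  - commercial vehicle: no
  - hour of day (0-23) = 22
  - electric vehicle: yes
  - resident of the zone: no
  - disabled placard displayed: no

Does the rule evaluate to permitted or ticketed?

Atomic conditions:
  snow emergency in effect: no → false
  NOT street-cleaning window active: no → true
  meter paid: yes → true
  NOT disabled placard displayed: no → true
  commercial vehicle: no → false
  permit type = staff: none == staff is false
  day ∈ {Fri, Mon, Sat}: Tue is not in the set → false
  hour of day (0-23) < 9: 22 < 9 is false
  vehicle length ≥ 248 in: 123 ≥ 248 is false
  intended duration = 92 min: 240 == 92 is false
  NOT electric vehicle: yes → false
  resident of the zone: no → false
Combine:
[1.1] NOT false = true
[1] true AND true AND true = true
[2.1] NOT true = false
[2.2] NOT false = true
[2] false AND true = false
[3.2] NOT false = true
[3] false AND true = false
[4] false AND false AND false = false
[5.1] NOT false = true
[5] true AND false = false
[6.2] NOT false = true
[6] false AND true = false
[root] true OR false OR false OR false OR false OR false = true
Overall: true → permitted

Permitted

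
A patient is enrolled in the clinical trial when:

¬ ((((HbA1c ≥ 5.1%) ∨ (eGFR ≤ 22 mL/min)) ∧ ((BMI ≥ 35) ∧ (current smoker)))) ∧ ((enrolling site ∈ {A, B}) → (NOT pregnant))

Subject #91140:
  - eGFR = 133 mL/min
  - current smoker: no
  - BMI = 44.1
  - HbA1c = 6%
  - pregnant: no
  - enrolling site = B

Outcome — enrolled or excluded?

Enrolled

Atomic conditions:
  HbA1c ≥ 5.1%: 6 ≥ 5.1 is true
  eGFR ≤ 22 mL/min: 133 ≤ 22 is false
  BMI ≥ 35: 44.1 ≥ 35 is true
  current smoker: no → false
  enrolling site ∈ {A, B}: B is in the set → true
  NOT pregnant: no → true
Combine:
[1.1.1] true OR false = true
[1.1.2] true AND false = false
[1.1] true AND false = false
[1] NOT false = true
[2] true → true = true
[root] true AND true = true
Overall: true → enrolled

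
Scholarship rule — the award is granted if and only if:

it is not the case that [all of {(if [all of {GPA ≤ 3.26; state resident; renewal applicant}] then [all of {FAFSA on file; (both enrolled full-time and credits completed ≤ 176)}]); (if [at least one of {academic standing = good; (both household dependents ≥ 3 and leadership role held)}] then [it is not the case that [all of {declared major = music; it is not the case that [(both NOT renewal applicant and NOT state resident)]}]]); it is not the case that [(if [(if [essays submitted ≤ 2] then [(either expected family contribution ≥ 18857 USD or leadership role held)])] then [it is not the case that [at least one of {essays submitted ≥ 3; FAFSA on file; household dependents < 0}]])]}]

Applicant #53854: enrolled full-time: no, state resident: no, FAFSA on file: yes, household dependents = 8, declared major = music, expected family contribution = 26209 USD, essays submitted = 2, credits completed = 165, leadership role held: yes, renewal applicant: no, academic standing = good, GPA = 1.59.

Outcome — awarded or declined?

Declined

Atomic conditions:
  GPA ≤ 3.26: 1.59 ≤ 3.26 is true
  state resident: no → false
  renewal applicant: no → false
  FAFSA on file: yes → true
  enrolled full-time: no → false
  credits completed ≤ 176: 165 ≤ 176 is true
  academic standing = good: good == good is true
  household dependents ≥ 3: 8 ≥ 3 is true
  leadership role held: yes → true
  declared major = music: music == music is true
  NOT renewal applicant: no → true
  NOT state resident: no → true
  essays submitted ≤ 2: 2 ≤ 2 is true
  expected family contribution ≥ 18857 USD: 26209 ≥ 18857 is true
  essays submitted ≥ 3: 2 ≥ 3 is false
  household dependents < 0: 8 < 0 is false
Combine:
[1.1.1] true AND false AND false = false
[1.1.2.2] false AND true = false
[1.1.2] true AND false = false
[1.1] false → false (antecedent false ⇒ implication holds) = true
[1.2.1.2] true AND true = true
[1.2.1] true OR true = true
[1.2.2.1.2.1] true AND true = true
[1.2.2.1.2] NOT true = false
[1.2.2.1] true AND false = false
[1.2.2] NOT false = true
[1.2] true → true = true
[1.3.1.1.2] true OR true = true
[1.3.1.1] true → true = true
[1.3.1.2.1] false OR true OR false = true
[1.3.1.2] NOT true = false
[1.3.1] true → false = false
[1.3] NOT false = true
[1] true AND true AND true = true
[root] NOT true = false
Overall: false → declined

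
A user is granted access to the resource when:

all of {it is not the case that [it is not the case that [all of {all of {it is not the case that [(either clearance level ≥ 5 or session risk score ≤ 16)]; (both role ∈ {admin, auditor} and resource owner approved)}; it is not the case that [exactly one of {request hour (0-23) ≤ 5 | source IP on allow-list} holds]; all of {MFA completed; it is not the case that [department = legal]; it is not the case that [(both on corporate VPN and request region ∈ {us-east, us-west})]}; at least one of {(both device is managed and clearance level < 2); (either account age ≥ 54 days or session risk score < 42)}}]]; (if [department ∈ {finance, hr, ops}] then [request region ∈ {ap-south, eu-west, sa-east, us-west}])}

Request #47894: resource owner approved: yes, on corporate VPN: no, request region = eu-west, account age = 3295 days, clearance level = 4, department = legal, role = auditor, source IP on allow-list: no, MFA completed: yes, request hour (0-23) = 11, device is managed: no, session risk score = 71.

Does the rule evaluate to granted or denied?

Atomic conditions:
  clearance level ≥ 5: 4 ≥ 5 is false
  session risk score ≤ 16: 71 ≤ 16 is false
  role ∈ {admin, auditor}: auditor is in the set → true
  resource owner approved: yes → true
  request hour (0-23) ≤ 5: 11 ≤ 5 is false
  source IP on allow-list: no → false
  MFA completed: yes → true
  department = legal: legal == legal is true
  on corporate VPN: no → false
  request region ∈ {us-east, us-west}: eu-west is not in the set → false
  device is managed: no → false
  clearance level < 2: 4 < 2 is false
  account age ≥ 54 days: 3295 ≥ 54 is true
  session risk score < 42: 71 < 42 is false
  department ∈ {finance, hr, ops}: legal is not in the set → false
  request region ∈ {ap-south, eu-west, sa-east, us-west}: eu-west is in the set → true
Combine:
[1.1.1.1.1.1] false OR false = false
[1.1.1.1.1] NOT false = true
[1.1.1.1.2] true AND true = true
[1.1.1.1] true AND true = true
[1.1.1.2.1] exactly-one(false, false) = false
[1.1.1.2] NOT false = true
[1.1.1.3.2] NOT true = false
[1.1.1.3.3.1] false AND false = false
[1.1.1.3.3] NOT false = true
[1.1.1.3] true AND false AND true = false
[1.1.1.4.1] false AND false = false
[1.1.1.4.2] true OR false = true
[1.1.1.4] false OR true = true
[1.1.1] true AND true AND false AND true = false
[1.1] NOT false = true
[1] NOT true = false
[2] false → true (antecedent false ⇒ implication holds) = true
[root] false AND true = false
Overall: false → denied

Denied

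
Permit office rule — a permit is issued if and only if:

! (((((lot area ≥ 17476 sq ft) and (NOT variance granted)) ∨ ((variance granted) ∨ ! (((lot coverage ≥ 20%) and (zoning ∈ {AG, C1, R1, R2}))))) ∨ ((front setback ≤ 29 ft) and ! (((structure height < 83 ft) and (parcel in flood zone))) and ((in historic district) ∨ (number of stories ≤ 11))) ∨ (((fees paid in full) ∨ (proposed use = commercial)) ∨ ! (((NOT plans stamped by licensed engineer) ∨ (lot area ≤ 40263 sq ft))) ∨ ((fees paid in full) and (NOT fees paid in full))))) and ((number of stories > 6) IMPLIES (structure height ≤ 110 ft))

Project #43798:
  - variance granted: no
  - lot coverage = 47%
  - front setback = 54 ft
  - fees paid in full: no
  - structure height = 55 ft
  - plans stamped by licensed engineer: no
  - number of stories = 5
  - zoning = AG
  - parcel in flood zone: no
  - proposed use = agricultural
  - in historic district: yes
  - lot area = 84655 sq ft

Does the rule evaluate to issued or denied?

Denied

Atomic conditions:
  lot area ≥ 17476 sq ft: 84655 ≥ 17476 is true
  NOT variance granted: no → true
  variance granted: no → false
  lot coverage ≥ 20%: 47 ≥ 20 is true
  zoning ∈ {AG, C1, R1, R2}: AG is in the set → true
  front setback ≤ 29 ft: 54 ≤ 29 is false
  structure height < 83 ft: 55 < 83 is true
  parcel in flood zone: no → false
  in historic district: yes → true
  number of stories ≤ 11: 5 ≤ 11 is true
  fees paid in full: no → false
  proposed use = commercial: agricultural == commercial is false
  NOT plans stamped by licensed engineer: no → true
  lot area ≤ 40263 sq ft: 84655 ≤ 40263 is false
  NOT fees paid in full: no → true
  number of stories > 6: 5 > 6 is false
  structure height ≤ 110 ft: 55 ≤ 110 is true
Combine:
[1.1.1.1] true AND true = true
[1.1.1.2.2.1] true AND true = true
[1.1.1.2.2] NOT true = false
[1.1.1.2] false OR false = false
[1.1.1] true OR false = true
[1.1.2.2.1] true AND false = false
[1.1.2.2] NOT false = true
[1.1.2.3] true OR true = true
[1.1.2] false AND true AND true = false
[1.1.3.1] false OR false = false
[1.1.3.2.1] true OR false = true
[1.1.3.2] NOT true = false
[1.1.3.3] false AND true = false
[1.1.3] false OR false OR false = false
[1.1] true OR false OR false = true
[1] NOT true = false
[2] false → true (antecedent false ⇒ implication holds) = true
[root] false AND true = false
Overall: false → denied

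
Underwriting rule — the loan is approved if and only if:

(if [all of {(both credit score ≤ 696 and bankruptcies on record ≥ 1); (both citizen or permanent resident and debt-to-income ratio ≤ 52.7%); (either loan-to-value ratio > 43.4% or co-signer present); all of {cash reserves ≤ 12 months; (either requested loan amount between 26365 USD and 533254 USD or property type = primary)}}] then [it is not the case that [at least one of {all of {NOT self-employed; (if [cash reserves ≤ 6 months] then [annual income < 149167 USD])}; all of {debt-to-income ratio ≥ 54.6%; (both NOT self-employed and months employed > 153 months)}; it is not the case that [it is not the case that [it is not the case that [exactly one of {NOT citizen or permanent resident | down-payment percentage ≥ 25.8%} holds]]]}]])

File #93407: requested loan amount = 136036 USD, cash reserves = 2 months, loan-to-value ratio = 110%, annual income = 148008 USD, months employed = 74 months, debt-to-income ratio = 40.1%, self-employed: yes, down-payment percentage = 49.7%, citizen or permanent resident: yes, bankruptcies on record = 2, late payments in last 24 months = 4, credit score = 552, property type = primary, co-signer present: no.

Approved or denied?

Approved

Atomic conditions:
  credit score ≤ 696: 552 ≤ 696 is true
  bankruptcies on record ≥ 1: 2 ≥ 1 is true
  citizen or permanent resident: yes → true
  debt-to-income ratio ≤ 52.7%: 40.1 ≤ 52.7 is true
  loan-to-value ratio > 43.4%: 110 > 43.4 is true
  co-signer present: no → false
  cash reserves ≤ 12 months: 2 ≤ 12 is true
  requested loan amount between 26365 USD and 533254 USD: 136036 in [26365, 533254] is true
  property type = primary: primary == primary is true
  NOT self-employed: yes → false
  cash reserves ≤ 6 months: 2 ≤ 6 is true
  annual income < 149167 USD: 148008 < 149167 is true
  debt-to-income ratio ≥ 54.6%: 40.1 ≥ 54.6 is false
  months employed > 153 months: 74 > 153 is false
  NOT citizen or permanent resident: yes → false
  down-payment percentage ≥ 25.8%: 49.7 ≥ 25.8 is true
Combine:
[1.1] true AND true = true
[1.2] true AND true = true
[1.3] true OR false = true
[1.4.2] true OR true = true
[1.4] true AND true = true
[1] true AND true AND true AND true = true
[2.1.1.2] true → true = true
[2.1.1] false AND true = false
[2.1.2.2] false AND false = false
[2.1.2] false AND false = false
[2.1.3.1.1.1] exactly-one(false, true) = true
[2.1.3.1.1] NOT true = false
[2.1.3.1] NOT false = true
[2.1.3] NOT true = false
[2.1] false OR false OR false = false
[2] NOT false = true
[root] true → true = true
Overall: true → approved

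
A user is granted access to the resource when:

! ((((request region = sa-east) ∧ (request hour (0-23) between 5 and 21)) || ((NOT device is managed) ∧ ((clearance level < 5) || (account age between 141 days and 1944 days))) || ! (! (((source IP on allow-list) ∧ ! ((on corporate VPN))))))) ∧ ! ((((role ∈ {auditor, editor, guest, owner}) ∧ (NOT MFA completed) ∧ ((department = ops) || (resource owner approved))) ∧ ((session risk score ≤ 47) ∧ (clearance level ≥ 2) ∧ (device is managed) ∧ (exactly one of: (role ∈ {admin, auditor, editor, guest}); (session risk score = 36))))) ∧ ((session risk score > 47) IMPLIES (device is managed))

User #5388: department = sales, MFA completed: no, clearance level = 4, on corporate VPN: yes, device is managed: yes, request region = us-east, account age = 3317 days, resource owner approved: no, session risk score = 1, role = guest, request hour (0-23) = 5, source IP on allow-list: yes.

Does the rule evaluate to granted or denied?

Granted

Atomic conditions:
  request region = sa-east: us-east == sa-east is false
  request hour (0-23) between 5 and 21: 5 in [5, 21] is true
  NOT device is managed: yes → false
  clearance level < 5: 4 < 5 is true
  account age between 141 days and 1944 days: 3317 in [141, 1944] is false
  source IP on allow-list: yes → true
  on corporate VPN: yes → true
  role ∈ {auditor, editor, guest, owner}: guest is in the set → true
  NOT MFA completed: no → true
  department = ops: sales == ops is false
  resource owner approved: no → false
  session risk score ≤ 47: 1 ≤ 47 is true
  clearance level ≥ 2: 4 ≥ 2 is true
  device is managed: yes → true
  role ∈ {admin, auditor, editor, guest}: guest is in the set → true
  session risk score = 36: 1 == 36 is false
  session risk score > 47: 1 > 47 is false
Combine:
[1.1.1] false AND true = false
[1.1.2.2] true OR false = true
[1.1.2] false AND true = false
[1.1.3.1.1.2] NOT true = false
[1.1.3.1.1] true AND false = false
[1.1.3.1] NOT false = true
[1.1.3] NOT true = false
[1.1] false OR false OR false = false
[1] NOT false = true
[2.1.1.3] false OR false = false
[2.1.1] true AND true AND false = false
[2.1.2.4] exactly-one(true, false) = true
[2.1.2] true AND true AND true AND true = true
[2.1] false AND true = false
[2] NOT false = true
[3] false → true (antecedent false ⇒ implication holds) = true
[root] true AND true AND true = true
Overall: true → granted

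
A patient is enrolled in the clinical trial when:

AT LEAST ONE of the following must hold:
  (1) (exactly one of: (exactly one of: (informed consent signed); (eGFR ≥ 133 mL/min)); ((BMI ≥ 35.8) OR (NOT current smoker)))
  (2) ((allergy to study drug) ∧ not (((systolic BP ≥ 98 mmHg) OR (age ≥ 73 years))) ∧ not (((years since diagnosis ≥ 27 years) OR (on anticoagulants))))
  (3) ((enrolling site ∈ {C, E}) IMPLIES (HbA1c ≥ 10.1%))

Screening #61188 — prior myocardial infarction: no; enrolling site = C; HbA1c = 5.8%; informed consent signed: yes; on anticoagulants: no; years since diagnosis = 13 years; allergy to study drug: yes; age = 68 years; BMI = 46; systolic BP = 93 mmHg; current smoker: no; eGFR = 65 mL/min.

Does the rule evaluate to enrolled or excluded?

Atomic conditions:
  informed consent signed: yes → true
  eGFR ≥ 133 mL/min: 65 ≥ 133 is false
  BMI ≥ 35.8: 46 ≥ 35.8 is true
  NOT current smoker: no → true
  allergy to study drug: yes → true
  systolic BP ≥ 98 mmHg: 93 ≥ 98 is false
  age ≥ 73 years: 68 ≥ 73 is false
  years since diagnosis ≥ 27 years: 13 ≥ 27 is false
  on anticoagulants: no → false
  enrolling site ∈ {C, E}: C is in the set → true
  HbA1c ≥ 10.1%: 5.8 ≥ 10.1 is false
Combine:
[1.1] exactly-one(true, false) = true
[1.2] true OR true = true
[1] exactly-one(true, true) = false
[2.2.1] false OR false = false
[2.2] NOT false = true
[2.3.1] false OR false = false
[2.3] NOT false = true
[2] true AND true AND true = true
[3] true → false = false
[root] false OR true OR false = true
Overall: true → enrolled

Enrolled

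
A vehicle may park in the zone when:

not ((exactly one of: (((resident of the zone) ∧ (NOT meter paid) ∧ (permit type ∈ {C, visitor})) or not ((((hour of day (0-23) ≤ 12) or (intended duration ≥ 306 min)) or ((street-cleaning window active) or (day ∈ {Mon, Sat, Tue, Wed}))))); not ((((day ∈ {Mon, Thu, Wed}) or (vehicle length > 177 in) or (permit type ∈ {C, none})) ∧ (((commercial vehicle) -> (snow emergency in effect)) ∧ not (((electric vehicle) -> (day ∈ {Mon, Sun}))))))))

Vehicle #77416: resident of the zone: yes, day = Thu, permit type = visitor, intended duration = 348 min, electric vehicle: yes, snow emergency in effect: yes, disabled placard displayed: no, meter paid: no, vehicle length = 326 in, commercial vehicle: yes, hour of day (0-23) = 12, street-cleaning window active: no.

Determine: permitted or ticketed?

Ticketed

Atomic conditions:
  resident of the zone: yes → true
  NOT meter paid: no → true
  permit type ∈ {C, visitor}: visitor is in the set → true
  hour of day (0-23) ≤ 12: 12 ≤ 12 is true
  intended duration ≥ 306 min: 348 ≥ 306 is true
  street-cleaning window active: no → false
  day ∈ {Mon, Sat, Tue, Wed}: Thu is not in the set → false
  day ∈ {Mon, Thu, Wed}: Thu is in the set → true
  vehicle length > 177 in: 326 > 177 is true
  permit type ∈ {C, none}: visitor is not in the set → false
  commercial vehicle: yes → true
  snow emergency in effect: yes → true
  electric vehicle: yes → true
  day ∈ {Mon, Sun}: Thu is not in the set → false
Combine:
[1.1.1] true AND true AND true = true
[1.1.2.1.1] true OR true = true
[1.1.2.1.2] false OR false = false
[1.1.2.1] true OR false = true
[1.1.2] NOT true = false
[1.1] true OR false = true
[1.2.1.1] true OR true OR false = true
[1.2.1.2.1] true → true = true
[1.2.1.2.2.1] true → false = false
[1.2.1.2.2] NOT false = true
[1.2.1.2] true AND true = true
[1.2.1] true AND true = true
[1.2] NOT true = false
[1] exactly-one(true, false) = true
[root] NOT true = false
Overall: false → ticketed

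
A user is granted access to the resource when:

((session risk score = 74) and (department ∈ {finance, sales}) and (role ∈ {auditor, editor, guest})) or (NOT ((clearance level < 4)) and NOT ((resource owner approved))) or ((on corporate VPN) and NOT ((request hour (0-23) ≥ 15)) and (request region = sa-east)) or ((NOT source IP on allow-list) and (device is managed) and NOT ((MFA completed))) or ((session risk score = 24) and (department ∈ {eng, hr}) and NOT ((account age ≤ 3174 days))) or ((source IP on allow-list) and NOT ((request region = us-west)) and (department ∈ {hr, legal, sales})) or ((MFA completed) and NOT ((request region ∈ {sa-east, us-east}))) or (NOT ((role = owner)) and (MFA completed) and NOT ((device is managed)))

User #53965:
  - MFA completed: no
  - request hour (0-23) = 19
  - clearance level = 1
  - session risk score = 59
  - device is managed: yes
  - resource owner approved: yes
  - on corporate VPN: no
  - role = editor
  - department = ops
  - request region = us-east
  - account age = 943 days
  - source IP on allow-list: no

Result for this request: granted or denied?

Granted

Atomic conditions:
  session risk score = 74: 59 == 74 is false
  department ∈ {finance, sales}: ops is not in the set → false
  role ∈ {auditor, editor, guest}: editor is in the set → true
  clearance level < 4: 1 < 4 is true
  resource owner approved: yes → true
  on corporate VPN: no → false
  request hour (0-23) ≥ 15: 19 ≥ 15 is true
  request region = sa-east: us-east == sa-east is false
  NOT source IP on allow-list: no → true
  device is managed: yes → true
  MFA completed: no → false
  session risk score = 24: 59 == 24 is false
  department ∈ {eng, hr}: ops is not in the set → false
  account age ≤ 3174 days: 943 ≤ 3174 is true
  source IP on allow-list: no → false
  request region = us-west: us-east == us-west is false
  department ∈ {hr, legal, sales}: ops is not in the set → false
  request region ∈ {sa-east, us-east}: us-east is in the set → true
  role = owner: editor == owner is false
Combine:
[1] false AND false AND true = false
[2.1] NOT true = false
[2.2] NOT true = false
[2] false AND false = false
[3.2] NOT true = false
[3] false AND false AND false = false
[4.3] NOT false = true
[4] true AND true AND true = true
[5.3] NOT true = false
[5] false AND false AND false = false
[6.2] NOT false = true
[6] false AND true AND false = false
[7.2] NOT true = false
[7] false AND false = false
[8.1] NOT false = true
[8.3] NOT true = false
[8] true AND false AND false = false
[root] false OR false OR false OR true OR false OR false OR false OR false = true
Overall: true → granted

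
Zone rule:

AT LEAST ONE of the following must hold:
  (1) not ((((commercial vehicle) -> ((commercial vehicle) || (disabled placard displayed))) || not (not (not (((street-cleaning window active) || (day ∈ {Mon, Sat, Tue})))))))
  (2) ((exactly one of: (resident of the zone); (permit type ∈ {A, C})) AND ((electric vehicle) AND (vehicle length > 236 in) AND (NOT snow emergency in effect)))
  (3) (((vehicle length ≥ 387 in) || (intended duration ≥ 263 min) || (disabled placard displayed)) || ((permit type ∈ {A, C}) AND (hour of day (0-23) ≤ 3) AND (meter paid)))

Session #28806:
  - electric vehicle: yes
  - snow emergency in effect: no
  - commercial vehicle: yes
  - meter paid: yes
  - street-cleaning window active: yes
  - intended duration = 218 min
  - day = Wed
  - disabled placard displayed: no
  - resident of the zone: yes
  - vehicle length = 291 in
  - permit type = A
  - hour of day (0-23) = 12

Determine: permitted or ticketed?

Ticketed

Atomic conditions:
  commercial vehicle: yes → true
  disabled placard displayed: no → false
  street-cleaning window active: yes → true
  day ∈ {Mon, Sat, Tue}: Wed is not in the set → false
  resident of the zone: yes → true
  permit type ∈ {A, C}: A is in the set → true
  electric vehicle: yes → true
  vehicle length > 236 in: 291 > 236 is true
  NOT snow emergency in effect: no → true
  vehicle length ≥ 387 in: 291 ≥ 387 is false
  intended duration ≥ 263 min: 218 ≥ 263 is false
  hour of day (0-23) ≤ 3: 12 ≤ 3 is false
  meter paid: yes → true
Combine:
[1.1.1.2] true OR false = true
[1.1.1] true → true = true
[1.1.2.1.1.1] true OR false = true
[1.1.2.1.1] NOT true = false
[1.1.2.1] NOT false = true
[1.1.2] NOT true = false
[1.1] true OR false = true
[1] NOT true = false
[2.1] exactly-one(true, true) = false
[2.2] true AND true AND true = true
[2] false AND true = false
[3.1] false OR false OR false = false
[3.2] true AND false AND true = false
[3] false OR false = false
[root] false OR false OR false = false
Overall: false → ticketed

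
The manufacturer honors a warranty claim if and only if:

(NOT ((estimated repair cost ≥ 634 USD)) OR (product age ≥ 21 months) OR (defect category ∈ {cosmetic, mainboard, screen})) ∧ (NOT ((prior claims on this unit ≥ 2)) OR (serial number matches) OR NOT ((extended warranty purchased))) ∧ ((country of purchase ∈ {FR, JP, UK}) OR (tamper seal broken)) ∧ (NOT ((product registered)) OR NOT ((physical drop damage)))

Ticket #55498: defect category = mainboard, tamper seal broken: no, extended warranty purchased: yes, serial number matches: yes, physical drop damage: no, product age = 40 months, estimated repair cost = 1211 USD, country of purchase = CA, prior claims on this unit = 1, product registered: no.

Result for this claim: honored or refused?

Atomic conditions:
  estimated repair cost ≥ 634 USD: 1211 ≥ 634 is true
  product age ≥ 21 months: 40 ≥ 21 is true
  defect category ∈ {cosmetic, mainboard, screen}: mainboard is in the set → true
  prior claims on this unit ≥ 2: 1 ≥ 2 is false
  serial number matches: yes → true
  extended warranty purchased: yes → true
  country of purchase ∈ {FR, JP, UK}: CA is not in the set → false
  tamper seal broken: no → false
  product registered: no → false
  physical drop damage: no → false
Combine:
[1.1] NOT true = false
[1] false OR true OR true = true
[2.1] NOT false = true
[2.3] NOT true = false
[2] true OR true OR false = true
[3] false OR false = false
[4.1] NOT false = true
[4.2] NOT false = true
[4] true OR true = true
[root] true AND true AND false AND true = false
Overall: false → refused

Refused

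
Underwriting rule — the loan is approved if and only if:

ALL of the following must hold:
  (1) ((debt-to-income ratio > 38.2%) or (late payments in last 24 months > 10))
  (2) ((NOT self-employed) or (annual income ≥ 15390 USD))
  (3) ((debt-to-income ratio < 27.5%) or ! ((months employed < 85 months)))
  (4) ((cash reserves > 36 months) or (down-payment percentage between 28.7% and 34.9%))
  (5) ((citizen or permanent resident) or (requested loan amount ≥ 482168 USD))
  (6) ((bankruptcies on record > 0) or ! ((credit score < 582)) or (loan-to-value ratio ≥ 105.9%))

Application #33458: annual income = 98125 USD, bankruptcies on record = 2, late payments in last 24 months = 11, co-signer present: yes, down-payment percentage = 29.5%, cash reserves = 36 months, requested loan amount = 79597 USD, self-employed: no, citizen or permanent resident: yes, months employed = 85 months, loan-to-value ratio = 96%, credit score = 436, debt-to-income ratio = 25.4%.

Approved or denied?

Atomic conditions:
  debt-to-income ratio > 38.2%: 25.4 > 38.2 is false
  late payments in last 24 months > 10: 11 > 10 is true
  NOT self-employed: no → true
  annual income ≥ 15390 USD: 98125 ≥ 15390 is true
  debt-to-income ratio < 27.5%: 25.4 < 27.5 is true
  months employed < 85 months: 85 < 85 is false
  cash reserves > 36 months: 36 > 36 is false
  down-payment percentage between 28.7% and 34.9%: 29.5 in [28.7, 34.9] is true
  citizen or permanent resident: yes → true
  requested loan amount ≥ 482168 USD: 79597 ≥ 482168 is false
  bankruptcies on record > 0: 2 > 0 is true
  credit score < 582: 436 < 582 is true
  loan-to-value ratio ≥ 105.9%: 96 ≥ 105.9 is false
Combine:
[1] false OR true = true
[2] true OR true = true
[3.2] NOT false = true
[3] true OR true = true
[4] false OR true = true
[5] true OR false = true
[6.2] NOT true = false
[6] true OR false OR false = true
[root] true AND true AND true AND true AND true AND true = true
Overall: true → approved

Approved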